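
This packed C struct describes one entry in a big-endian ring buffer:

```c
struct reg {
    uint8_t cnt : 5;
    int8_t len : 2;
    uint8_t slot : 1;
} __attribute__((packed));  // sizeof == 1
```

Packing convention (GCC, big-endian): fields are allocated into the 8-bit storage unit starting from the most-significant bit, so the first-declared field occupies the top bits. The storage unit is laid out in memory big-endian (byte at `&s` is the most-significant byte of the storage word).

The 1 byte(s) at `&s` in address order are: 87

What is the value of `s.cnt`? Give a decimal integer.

16

[0]=0x87 (big-endian) → word 0x87
cnt [3+:5] = (word>>3) & 0x1f = 16  ←
len [1+:2] = (word>>1) & 0x3 = 3
slot [0+:1] = (word>>0) & 0x1 = 1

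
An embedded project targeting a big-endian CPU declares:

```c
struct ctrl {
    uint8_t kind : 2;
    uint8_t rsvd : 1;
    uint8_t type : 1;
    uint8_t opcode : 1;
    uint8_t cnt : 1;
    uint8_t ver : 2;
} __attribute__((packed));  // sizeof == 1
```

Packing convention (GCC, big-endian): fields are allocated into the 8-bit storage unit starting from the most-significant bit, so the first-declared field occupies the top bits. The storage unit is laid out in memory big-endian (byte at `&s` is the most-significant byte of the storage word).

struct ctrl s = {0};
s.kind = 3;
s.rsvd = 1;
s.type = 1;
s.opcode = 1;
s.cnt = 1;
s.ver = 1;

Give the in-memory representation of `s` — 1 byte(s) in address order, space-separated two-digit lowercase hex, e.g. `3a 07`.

fd

kind:2 = 3 → 0x3 << 6 → word 0xc0
rsvd:1 = 1 → 0x1 << 5 → word 0xe0
type:1 = 1 → 0x1 << 4 → word 0xf0
opcode:1 = 1 → 0x1 << 3 → word 0xf8
cnt:1 = 1 → 0x1 << 2 → word 0xfc
ver:2 = 1 → 0x1 << 0 → word 0xfd
word = 0xfd → big-endian bytes:
  [0]=0xfd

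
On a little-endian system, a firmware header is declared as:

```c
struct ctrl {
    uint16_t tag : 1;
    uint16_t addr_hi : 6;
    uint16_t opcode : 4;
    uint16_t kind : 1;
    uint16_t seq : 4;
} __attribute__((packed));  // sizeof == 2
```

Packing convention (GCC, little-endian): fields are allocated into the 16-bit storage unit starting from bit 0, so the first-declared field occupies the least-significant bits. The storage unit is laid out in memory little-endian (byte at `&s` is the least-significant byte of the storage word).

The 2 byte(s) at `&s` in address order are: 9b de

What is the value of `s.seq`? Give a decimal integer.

[0]=0x9b [1]=0xde (little-endian) → word 0xde9b
tag [0+:1] = (word>>0) & 0x1 = 1
addr_hi [1+:6] = (word>>1) & 0x3f = 13
opcode [7+:4] = (word>>7) & 0xf = 13
kind [11+:1] = (word>>11) & 0x1 = 1
seq [12+:4] = (word>>12) & 0xf = 13  ←

13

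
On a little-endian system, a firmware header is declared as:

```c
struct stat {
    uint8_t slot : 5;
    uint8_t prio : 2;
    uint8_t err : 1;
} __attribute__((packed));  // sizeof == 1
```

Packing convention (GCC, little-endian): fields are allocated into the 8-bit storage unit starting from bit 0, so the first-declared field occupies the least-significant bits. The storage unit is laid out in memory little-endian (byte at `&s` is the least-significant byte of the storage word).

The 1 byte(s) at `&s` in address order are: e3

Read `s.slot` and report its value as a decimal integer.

[0]=0xe3 (little-endian) → word 0xe3
slot:5 @ bit 0 → (0xe3>>0)&0x1f = 0x3  ←
prio:2 @ bit 5 → (0xe3>>5)&0x3 = 0x3
err:1 @ bit 7 → (0xe3>>7)&0x1 = 0x1

3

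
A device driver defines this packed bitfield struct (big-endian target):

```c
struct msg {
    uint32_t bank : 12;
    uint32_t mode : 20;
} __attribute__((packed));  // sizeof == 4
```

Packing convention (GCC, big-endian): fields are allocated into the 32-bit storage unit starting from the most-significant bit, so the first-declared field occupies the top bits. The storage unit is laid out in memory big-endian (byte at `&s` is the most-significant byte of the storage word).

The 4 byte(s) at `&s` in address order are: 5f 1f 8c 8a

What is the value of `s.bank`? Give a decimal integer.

1521

[0]=0x5f [1]=0x1f [2]=0x8c [3]=0x8a (big-endian) → word 0x5f1f8c8a
bank:12 @ bit 20 → (0x5f1f8c8a>>20)&0xfff = 0x5f1  ←
mode:20 @ bit 0 → (0x5f1f8c8a>>0)&0xfffff = 0xf8c8a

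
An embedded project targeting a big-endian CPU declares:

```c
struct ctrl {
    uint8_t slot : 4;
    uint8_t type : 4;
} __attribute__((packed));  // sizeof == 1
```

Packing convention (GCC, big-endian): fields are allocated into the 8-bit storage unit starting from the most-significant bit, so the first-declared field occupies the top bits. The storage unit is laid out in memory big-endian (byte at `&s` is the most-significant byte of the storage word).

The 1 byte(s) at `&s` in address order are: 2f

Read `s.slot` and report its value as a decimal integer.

[0]=0x2f (big-endian) → word 0x2f
slot:4 @ bit 4 → (0x2f>>4)&0xf = 0x2  ←
type:4 @ bit 0 → (0x2f>>0)&0xf = 0xf

2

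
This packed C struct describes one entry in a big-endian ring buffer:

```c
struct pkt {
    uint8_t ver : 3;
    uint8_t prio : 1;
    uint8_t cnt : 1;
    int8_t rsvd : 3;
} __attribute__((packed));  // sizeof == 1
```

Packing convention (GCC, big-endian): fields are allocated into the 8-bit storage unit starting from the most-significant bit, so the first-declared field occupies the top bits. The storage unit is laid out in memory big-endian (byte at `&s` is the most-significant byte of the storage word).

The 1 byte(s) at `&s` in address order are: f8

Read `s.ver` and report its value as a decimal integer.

7

[0]=0xf8 (big-endian) → word 0xf8
ver:3 @ bit 5 → (0xf8>>5)&0x7 = 0x7  ←
prio:1 @ bit 4 → (0xf8>>4)&0x1 = 0x1
cnt:1 @ bit 3 → (0xf8>>3)&0x1 = 0x1
rsvd:3 @ bit 0 → (0xf8>>0)&0x7 = 0x0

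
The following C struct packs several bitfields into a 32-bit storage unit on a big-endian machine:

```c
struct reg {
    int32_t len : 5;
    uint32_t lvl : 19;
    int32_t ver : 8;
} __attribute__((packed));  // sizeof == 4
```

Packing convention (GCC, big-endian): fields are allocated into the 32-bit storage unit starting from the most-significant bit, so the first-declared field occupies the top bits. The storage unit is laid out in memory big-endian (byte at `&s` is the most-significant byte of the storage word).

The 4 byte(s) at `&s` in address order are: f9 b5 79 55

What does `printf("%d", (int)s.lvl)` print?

111993

[0]=0xf9 [1]=0xb5 [2]=0x79 [3]=0x55 (big-endian) → word 0xf9b57955
len:5 @ bit 27 → (0xf9b57955>>27)&0x1f = 0x1f
lvl:19 @ bit 8 → (0xf9b57955>>8)&0x7ffff = 0x1b579  ←
ver:8 @ bit 0 → (0xf9b57955>>0)&0xff = 0x55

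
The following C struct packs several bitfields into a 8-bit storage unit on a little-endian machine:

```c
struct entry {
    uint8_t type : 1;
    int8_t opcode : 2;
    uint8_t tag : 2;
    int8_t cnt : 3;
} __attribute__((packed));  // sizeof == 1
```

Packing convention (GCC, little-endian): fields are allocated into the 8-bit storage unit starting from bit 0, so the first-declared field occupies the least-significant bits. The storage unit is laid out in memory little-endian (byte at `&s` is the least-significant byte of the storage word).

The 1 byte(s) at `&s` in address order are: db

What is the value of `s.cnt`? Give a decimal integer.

-2

[0]=0xdb (little-endian) → word 0xdb
type [0+:1] = (word>>0) & 0x1 = 1
opcode [1+:2] = (word>>1) & 0x3 = 1
tag [3+:2] = (word>>3) & 0x3 = 3
cnt [5+:3] = (word>>5) & 0x7 = 6  ←
cnt signed 3b, MSB=1: 6 - 8 = -2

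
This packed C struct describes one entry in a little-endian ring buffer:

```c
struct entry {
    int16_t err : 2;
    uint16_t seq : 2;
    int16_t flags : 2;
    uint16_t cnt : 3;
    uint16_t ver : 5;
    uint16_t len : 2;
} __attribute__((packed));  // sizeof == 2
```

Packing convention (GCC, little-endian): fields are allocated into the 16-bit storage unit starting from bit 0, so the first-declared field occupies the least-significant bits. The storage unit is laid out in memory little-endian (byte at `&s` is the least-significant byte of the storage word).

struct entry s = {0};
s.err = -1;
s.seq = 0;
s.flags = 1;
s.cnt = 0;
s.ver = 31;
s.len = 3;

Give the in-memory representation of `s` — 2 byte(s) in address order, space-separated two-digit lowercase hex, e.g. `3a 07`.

[0+:2] err=-1 & 0x3 = 0x3; word=0x0003
[2+:2] seq=0 & 0x3 = 0x0; word=0x0003
[4+:2] flags=1 & 0x3 = 0x1; word=0x0013
[6+:3] cnt=0 & 0x7 = 0x0; word=0x0013
[9+:5] ver=31 & 0x1f = 0x1f; word=0x3e13
[14+:2] len=3 & 0x3 = 0x3; word=0xfe13
word = 0xfe13 → little-endian bytes:
  [0]=0x13  [1]=0xfe

13 fe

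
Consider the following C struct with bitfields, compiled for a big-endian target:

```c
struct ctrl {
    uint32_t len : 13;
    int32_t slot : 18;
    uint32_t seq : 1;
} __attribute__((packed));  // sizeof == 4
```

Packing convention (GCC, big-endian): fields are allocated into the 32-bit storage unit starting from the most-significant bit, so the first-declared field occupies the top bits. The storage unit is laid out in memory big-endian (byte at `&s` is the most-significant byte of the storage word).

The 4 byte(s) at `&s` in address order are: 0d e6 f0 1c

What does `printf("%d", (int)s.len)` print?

[0]=0x0d [1]=0xe6 [2]=0xf0 [3]=0x1c (big-endian) → word 0x0de6f01c
len:13 @ bit 19 → (0x0de6f01c>>19)&0x1fff = 0x1bc  ←
slot:18 @ bit 1 → (0x0de6f01c>>1)&0x3ffff = 0x3780e
seq:1 @ bit 0 → (0x0de6f01c>>0)&0x1 = 0x0

444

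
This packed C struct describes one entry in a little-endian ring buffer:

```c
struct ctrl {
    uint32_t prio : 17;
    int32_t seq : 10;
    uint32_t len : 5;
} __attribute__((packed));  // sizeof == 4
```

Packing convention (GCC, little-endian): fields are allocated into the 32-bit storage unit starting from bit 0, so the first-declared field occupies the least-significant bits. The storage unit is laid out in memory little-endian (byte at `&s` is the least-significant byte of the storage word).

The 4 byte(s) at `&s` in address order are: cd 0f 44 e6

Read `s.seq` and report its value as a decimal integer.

[0]=0xcd [1]=0x0f [2]=0x44 [3]=0xe6 (little-endian) → word 0xe6440fcd
prio:17 @ bit 0 → (0xe6440fcd>>0)&0x1ffff = 0xfcd
seq:10 @ bit 17 → (0xe6440fcd>>17)&0x3ff = 0x322  ←
len:5 @ bit 27 → (0xe6440fcd>>27)&0x1f = 0x1c
seq signed 10b, MSB=1: 802 - 1024 = -222

-222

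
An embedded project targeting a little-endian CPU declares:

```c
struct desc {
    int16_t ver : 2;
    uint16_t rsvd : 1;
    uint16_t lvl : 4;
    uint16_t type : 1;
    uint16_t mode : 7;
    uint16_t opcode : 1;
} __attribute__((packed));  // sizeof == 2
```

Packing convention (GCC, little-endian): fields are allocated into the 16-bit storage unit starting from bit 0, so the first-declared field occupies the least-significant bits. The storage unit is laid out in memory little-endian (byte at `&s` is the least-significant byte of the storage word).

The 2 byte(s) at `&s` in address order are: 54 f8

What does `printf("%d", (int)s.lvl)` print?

[0]=0x54 [1]=0xf8 (little-endian) → word 0xf854
ver [0+:2] = (word>>0) & 0x3 = 0
rsvd [2+:1] = (word>>2) & 0x1 = 1
lvl [3+:4] = (word>>3) & 0xf = 10  ←
type [7+:1] = (word>>7) & 0x1 = 0
mode [8+:7] = (word>>8) & 0x7f = 120
opcode [15+:1] = (word>>15) & 0x1 = 1

10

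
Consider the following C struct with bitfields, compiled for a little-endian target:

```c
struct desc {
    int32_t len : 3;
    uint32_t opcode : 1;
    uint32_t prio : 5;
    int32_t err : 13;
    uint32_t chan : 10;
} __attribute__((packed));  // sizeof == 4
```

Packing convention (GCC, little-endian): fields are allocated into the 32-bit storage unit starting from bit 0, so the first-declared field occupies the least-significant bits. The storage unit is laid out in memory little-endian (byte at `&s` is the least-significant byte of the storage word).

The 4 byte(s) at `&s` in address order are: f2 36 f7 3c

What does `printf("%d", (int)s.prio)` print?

15

[0]=0xf2 [1]=0x36 [2]=0xf7 [3]=0x3c (little-endian) → word 0x3cf736f2
len [0+:3] = (word>>0) & 0x7 = 2
opcode [3+:1] = (word>>3) & 0x1 = 0
prio [4+:5] = (word>>4) & 0x1f = 15  ←
err [9+:13] = (word>>9) & 0x1fff = 7067
chan [22+:10] = (word>>22) & 0x3ff = 243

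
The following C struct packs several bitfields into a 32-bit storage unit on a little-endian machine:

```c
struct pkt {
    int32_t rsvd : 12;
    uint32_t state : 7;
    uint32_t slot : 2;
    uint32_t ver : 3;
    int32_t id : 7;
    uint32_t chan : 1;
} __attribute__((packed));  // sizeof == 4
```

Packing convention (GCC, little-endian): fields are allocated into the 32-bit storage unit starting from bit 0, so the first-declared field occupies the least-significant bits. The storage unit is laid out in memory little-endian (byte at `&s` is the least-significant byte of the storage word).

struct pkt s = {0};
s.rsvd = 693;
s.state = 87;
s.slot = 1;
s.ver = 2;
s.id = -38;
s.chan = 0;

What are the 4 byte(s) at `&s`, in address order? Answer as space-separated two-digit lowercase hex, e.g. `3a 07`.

rsvd:12 = 693 → 0x2b5 << 0 → word 0x000002b5
state:7 = 87 → 0x57 << 12 → word 0x000572b5
slot:2 = 1 → 0x1 << 19 → word 0x000d72b5
ver:3 = 2 → 0x2 << 21 → word 0x004d72b5
id:7 = -38 → 0x5a << 24 → word 0x5a4d72b5
chan:1 = 0 → 0x0 << 31 → word 0x5a4d72b5
word = 0x5a4d72b5 → little-endian bytes:
  [0]=0xb5  [1]=0x72  [2]=0x4d  [3]=0x5a

b5 72 4d 5a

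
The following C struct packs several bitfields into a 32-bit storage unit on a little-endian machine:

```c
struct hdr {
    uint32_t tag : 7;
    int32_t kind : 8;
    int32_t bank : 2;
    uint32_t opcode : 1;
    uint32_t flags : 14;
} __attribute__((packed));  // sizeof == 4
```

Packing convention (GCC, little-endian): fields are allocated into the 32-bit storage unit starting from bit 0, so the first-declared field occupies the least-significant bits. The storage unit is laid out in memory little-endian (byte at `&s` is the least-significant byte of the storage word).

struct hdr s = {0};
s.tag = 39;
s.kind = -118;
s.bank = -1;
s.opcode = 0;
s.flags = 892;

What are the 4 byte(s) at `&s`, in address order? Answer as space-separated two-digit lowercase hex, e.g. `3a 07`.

[0+:7] tag=39 & 0x7f = 0x27; word=0x00000027
[7+:8] kind=-118 & 0xff = 0x8a; word=0x00004527
[15+:2] bank=-1 & 0x3 = 0x3; word=0x0001c527
[17+:1] opcode=0 & 0x1 = 0x0; word=0x0001c527
[18+:14] flags=892 & 0x3fff = 0x37c; word=0x0df1c527
word = 0x0df1c527 → little-endian bytes:
  [0]=0x27  [1]=0xc5  [2]=0xf1  [3]=0x0d

27 c5 f1 0d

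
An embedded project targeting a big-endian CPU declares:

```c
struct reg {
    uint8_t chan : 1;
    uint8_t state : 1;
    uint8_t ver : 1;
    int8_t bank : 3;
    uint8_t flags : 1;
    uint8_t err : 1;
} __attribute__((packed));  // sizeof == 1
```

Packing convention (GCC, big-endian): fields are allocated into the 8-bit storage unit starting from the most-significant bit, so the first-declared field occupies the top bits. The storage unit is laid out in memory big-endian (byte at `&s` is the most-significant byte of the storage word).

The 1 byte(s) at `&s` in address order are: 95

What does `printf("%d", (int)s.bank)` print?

[0]=0x95 (big-endian) → word 0x95
chan:1 @ bit 7 → (0x95>>7)&0x1 = 0x1
state:1 @ bit 6 → (0x95>>6)&0x1 = 0x0
ver:1 @ bit 5 → (0x95>>5)&0x1 = 0x0
bank:3 @ bit 2 → (0x95>>2)&0x7 = 0x5  ←
flags:1 @ bit 1 → (0x95>>1)&0x1 = 0x0
err:1 @ bit 0 → (0x95>>0)&0x1 = 0x1
bank signed 3b, MSB=1: 5 - 8 = -3

-3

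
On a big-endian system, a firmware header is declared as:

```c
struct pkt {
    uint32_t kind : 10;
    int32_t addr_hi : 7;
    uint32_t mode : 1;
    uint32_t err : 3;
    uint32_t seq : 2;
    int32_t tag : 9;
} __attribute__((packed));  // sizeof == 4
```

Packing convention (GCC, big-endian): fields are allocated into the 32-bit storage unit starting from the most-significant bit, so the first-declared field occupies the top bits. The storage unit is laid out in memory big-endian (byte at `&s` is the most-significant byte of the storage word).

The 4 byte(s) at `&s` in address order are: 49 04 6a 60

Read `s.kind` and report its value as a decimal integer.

292

[0]=0x49 [1]=0x04 [2]=0x6a [3]=0x60 (big-endian) → word 0x49046a60
kind:10 @ bit 22 → (0x49046a60>>22)&0x3ff = 0x124  ←
addr_hi:7 @ bit 15 → (0x49046a60>>15)&0x7f = 0x8
mode:1 @ bit 14 → (0x49046a60>>14)&0x1 = 0x1
err:3 @ bit 11 → (0x49046a60>>11)&0x7 = 0x5
seq:2 @ bit 9 → (0x49046a60>>9)&0x3 = 0x1
tag:9 @ bit 0 → (0x49046a60>>0)&0x1ff = 0x60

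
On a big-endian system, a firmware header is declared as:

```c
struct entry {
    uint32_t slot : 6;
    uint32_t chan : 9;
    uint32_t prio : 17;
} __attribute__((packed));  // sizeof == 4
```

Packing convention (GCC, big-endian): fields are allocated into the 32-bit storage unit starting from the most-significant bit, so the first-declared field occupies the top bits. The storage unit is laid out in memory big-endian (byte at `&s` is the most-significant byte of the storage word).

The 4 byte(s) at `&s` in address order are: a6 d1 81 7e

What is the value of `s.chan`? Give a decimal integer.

[0]=0xa6 [1]=0xd1 [2]=0x81 [3]=0x7e (big-endian) → word 0xa6d1817e
slot:6 @ bit 26 → (0xa6d1817e>>26)&0x3f = 0x29
chan:9 @ bit 17 → (0xa6d1817e>>17)&0x1ff = 0x168  ←
prio:17 @ bit 0 → (0xa6d1817e>>0)&0x1ffff = 0x1817e

360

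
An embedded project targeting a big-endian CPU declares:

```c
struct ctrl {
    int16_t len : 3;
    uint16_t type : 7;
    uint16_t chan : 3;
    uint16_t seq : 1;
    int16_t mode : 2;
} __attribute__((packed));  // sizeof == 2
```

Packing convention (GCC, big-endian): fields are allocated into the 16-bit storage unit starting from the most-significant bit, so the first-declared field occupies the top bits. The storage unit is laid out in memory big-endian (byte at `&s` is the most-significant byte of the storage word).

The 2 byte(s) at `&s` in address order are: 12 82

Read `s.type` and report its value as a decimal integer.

74

[0]=0x12 [1]=0x82 (big-endian) → word 0x1282
len:3 @ bit 13 → (0x1282>>13)&0x7 = 0x0
type:7 @ bit 6 → (0x1282>>6)&0x7f = 0x4a  ←
chan:3 @ bit 3 → (0x1282>>3)&0x7 = 0x0
seq:1 @ bit 2 → (0x1282>>2)&0x1 = 0x0
mode:2 @ bit 0 → (0x1282>>0)&0x3 = 0x2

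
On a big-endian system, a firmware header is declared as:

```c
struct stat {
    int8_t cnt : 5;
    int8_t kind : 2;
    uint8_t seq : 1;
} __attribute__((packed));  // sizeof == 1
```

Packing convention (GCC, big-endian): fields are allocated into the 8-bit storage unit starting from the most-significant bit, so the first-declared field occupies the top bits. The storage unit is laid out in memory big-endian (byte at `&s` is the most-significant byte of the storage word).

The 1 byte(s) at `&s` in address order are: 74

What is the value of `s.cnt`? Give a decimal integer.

[0]=0x74 (big-endian) → word 0x74
cnt:5 @ bit 3 → (0x74>>3)&0x1f = 0xe  ←
kind:2 @ bit 1 → (0x74>>1)&0x3 = 0x2
seq:1 @ bit 0 → (0x74>>0)&0x1 = 0x0
cnt signed 5b, MSB=0: value = 14

14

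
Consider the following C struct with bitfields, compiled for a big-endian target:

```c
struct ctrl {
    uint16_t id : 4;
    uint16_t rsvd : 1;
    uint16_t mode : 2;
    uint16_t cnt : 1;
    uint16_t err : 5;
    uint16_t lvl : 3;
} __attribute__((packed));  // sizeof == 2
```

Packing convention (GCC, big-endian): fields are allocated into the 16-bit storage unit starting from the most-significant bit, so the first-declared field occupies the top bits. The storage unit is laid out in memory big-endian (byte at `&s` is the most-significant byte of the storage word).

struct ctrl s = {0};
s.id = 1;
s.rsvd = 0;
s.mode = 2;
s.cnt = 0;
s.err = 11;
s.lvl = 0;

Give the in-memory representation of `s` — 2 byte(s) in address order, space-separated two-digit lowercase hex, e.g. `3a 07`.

14 58

id (4b) val=1 bits=0x1 at bit 12: 0x1000
rsvd (1b) val=0 bits=0x0 at bit 11: 0x1000
mode (2b) val=2 bits=0x2 at bit 9: 0x1400
cnt (1b) val=0 bits=0x0 at bit 8: 0x1400
err (5b) val=11 bits=0xb at bit 3: 0x1458
lvl (3b) val=0 bits=0x0 at bit 0: 0x1458
word = 0x1458 → big-endian bytes:
  [0]=0x14  [1]=0x58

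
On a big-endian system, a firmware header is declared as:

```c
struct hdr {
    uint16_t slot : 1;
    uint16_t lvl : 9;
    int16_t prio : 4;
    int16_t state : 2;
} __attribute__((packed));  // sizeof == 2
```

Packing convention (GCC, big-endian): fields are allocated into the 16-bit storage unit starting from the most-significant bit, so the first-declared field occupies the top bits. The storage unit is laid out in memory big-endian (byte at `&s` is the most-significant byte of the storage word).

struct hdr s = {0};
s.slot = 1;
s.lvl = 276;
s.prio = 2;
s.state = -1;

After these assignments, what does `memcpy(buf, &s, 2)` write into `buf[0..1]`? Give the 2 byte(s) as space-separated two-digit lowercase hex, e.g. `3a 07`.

c5 0b

slot (1b) val=1 bits=0x1 at bit 15: 0x8000
lvl (9b) val=276 bits=0x114 at bit 6: 0xc500
prio (4b) val=2 bits=0x2 at bit 2: 0xc508
state (2b) val=-1 bits=0x3 at bit 0: 0xc50b
word = 0xc50b → big-endian bytes:
  [0]=0xc5  [1]=0x0b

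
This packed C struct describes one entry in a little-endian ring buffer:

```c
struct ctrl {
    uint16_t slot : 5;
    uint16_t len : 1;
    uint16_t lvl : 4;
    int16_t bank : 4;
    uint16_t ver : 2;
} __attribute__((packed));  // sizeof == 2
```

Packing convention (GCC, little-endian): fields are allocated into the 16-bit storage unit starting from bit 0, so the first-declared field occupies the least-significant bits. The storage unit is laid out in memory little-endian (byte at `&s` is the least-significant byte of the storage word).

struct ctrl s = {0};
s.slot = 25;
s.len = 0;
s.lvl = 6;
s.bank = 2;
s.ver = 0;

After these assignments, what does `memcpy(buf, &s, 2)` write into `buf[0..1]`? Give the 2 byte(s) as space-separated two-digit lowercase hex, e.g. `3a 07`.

slot:5 = 25 → 0x19 << 0 → word 0x0019
len:1 = 0 → 0x0 << 5 → word 0x0019
lvl:4 = 6 → 0x6 << 6 → word 0x0199
bank:4 = 2 → 0x2 << 10 → word 0x0999
ver:2 = 0 → 0x0 << 14 → word 0x0999
word = 0x0999 → little-endian bytes:
  [0]=0x99  [1]=0x09

99 09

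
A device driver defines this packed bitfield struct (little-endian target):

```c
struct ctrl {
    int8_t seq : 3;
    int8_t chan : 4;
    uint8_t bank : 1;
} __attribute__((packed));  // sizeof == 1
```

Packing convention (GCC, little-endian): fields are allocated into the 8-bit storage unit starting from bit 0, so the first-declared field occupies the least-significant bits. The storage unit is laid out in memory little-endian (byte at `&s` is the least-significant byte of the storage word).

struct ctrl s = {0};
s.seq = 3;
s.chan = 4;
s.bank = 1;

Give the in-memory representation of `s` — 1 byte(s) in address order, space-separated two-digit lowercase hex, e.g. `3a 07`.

seq (3b) val=3 bits=0x3 at bit 0: 0x03
chan (4b) val=4 bits=0x4 at bit 3: 0x23
bank (1b) val=1 bits=0x1 at bit 7: 0xa3
word = 0xa3 → little-endian bytes:
  [0]=0xa3

a3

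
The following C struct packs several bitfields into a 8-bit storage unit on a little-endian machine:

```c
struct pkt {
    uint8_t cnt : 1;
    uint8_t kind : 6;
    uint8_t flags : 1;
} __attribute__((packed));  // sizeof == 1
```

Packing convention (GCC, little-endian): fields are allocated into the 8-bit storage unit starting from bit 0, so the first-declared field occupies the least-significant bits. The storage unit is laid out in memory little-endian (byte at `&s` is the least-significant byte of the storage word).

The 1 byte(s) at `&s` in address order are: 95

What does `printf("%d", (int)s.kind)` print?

10

[0]=0x95 (little-endian) → word 0x95
cnt [0+:1] = (word>>0) & 0x1 = 1
kind [1+:6] = (word>>1) & 0x3f = 10  ←
flags [7+:1] = (word>>7) & 0x1 = 1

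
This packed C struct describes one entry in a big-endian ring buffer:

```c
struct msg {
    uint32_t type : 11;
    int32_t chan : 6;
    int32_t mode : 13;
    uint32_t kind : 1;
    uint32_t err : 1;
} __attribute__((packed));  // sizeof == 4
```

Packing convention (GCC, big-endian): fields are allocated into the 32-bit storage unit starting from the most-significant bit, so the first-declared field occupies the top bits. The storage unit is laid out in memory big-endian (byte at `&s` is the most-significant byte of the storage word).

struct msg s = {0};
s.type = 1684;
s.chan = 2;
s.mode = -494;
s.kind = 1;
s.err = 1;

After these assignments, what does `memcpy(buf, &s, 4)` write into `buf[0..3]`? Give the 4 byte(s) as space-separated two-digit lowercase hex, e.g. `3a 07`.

type:11 = 1684 → 0x694 << 21 → word 0xd2800000
chan:6 = 2 → 0x2 << 15 → word 0xd2810000
mode:13 = -494 → 0x1e12 << 2 → word 0xd2817848
kind:1 = 1 → 0x1 << 1 → word 0xd281784a
err:1 = 1 → 0x1 << 0 → word 0xd281784b
word = 0xd281784b → big-endian bytes:
  [0]=0xd2  [1]=0x81  [2]=0x78  [3]=0x4b

d2 81 78 4b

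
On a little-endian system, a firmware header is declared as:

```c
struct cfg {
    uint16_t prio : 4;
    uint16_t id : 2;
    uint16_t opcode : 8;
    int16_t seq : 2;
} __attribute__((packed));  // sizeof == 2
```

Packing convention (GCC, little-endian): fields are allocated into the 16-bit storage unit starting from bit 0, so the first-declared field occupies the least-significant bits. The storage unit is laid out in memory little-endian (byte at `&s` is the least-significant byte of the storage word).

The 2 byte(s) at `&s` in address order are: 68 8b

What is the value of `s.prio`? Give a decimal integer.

[0]=0x68 [1]=0x8b (little-endian) → word 0x8b68
prio:4 @ bit 0 → (0x8b68>>0)&0xf = 0x8  ←
id:2 @ bit 4 → (0x8b68>>4)&0x3 = 0x2
opcode:8 @ bit 6 → (0x8b68>>6)&0xff = 0x2d
seq:2 @ bit 14 → (0x8b68>>14)&0x3 = 0x2

8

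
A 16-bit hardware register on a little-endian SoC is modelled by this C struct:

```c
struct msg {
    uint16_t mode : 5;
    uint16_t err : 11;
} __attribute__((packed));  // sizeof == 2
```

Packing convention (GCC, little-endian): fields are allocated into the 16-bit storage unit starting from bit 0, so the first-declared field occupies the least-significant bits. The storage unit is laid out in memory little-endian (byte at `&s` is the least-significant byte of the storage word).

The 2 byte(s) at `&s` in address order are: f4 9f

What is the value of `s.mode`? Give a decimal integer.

[0]=0xf4 [1]=0x9f (little-endian) → word 0x9ff4
mode:5 @ bit 0 → (0x9ff4>>0)&0x1f = 0x14  ←
err:11 @ bit 5 → (0x9ff4>>5)&0x7ff = 0x4ff

20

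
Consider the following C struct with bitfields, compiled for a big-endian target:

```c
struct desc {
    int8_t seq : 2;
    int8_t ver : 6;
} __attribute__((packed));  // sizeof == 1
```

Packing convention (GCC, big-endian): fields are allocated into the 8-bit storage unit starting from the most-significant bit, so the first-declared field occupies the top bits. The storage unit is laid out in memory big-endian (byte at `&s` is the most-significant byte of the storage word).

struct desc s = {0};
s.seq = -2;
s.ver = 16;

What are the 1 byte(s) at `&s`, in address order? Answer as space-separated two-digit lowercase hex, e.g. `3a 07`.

90

[6+:2] seq=-2 & 0x3 = 0x2; word=0x80
[0+:6] ver=16 & 0x3f = 0x10; word=0x90
word = 0x90 → big-endian bytes:
  [0]=0x90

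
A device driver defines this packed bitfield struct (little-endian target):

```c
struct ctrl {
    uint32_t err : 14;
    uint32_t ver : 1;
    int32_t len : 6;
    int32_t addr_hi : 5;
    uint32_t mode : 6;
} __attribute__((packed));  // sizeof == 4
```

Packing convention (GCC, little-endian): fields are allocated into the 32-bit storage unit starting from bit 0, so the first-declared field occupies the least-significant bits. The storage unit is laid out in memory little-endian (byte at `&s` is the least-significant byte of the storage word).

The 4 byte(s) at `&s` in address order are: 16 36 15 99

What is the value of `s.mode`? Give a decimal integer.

38

[0]=0x16 [1]=0x36 [2]=0x15 [3]=0x99 (little-endian) → word 0x99153616
err:14 @ bit 0 → (0x99153616>>0)&0x3fff = 0x3616
ver:1 @ bit 14 → (0x99153616>>14)&0x1 = 0x0
len:6 @ bit 15 → (0x99153616>>15)&0x3f = 0x2a
addr_hi:5 @ bit 21 → (0x99153616>>21)&0x1f = 0x8
mode:6 @ bit 26 → (0x99153616>>26)&0x3f = 0x26  ←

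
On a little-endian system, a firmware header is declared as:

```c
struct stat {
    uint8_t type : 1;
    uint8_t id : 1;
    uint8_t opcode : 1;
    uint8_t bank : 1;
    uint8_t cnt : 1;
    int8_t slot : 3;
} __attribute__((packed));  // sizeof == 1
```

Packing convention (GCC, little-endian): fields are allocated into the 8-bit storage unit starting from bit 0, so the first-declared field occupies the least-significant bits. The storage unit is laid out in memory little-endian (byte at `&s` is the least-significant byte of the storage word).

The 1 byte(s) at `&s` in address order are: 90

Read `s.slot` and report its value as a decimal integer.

-4

[0]=0x90 (little-endian) → word 0x90
type:1 @ bit 0 → (0x90>>0)&0x1 = 0x0
id:1 @ bit 1 → (0x90>>1)&0x1 = 0x0
opcode:1 @ bit 2 → (0x90>>2)&0x1 = 0x0
bank:1 @ bit 3 → (0x90>>3)&0x1 = 0x0
cnt:1 @ bit 4 → (0x90>>4)&0x1 = 0x1
slot:3 @ bit 5 → (0x90>>5)&0x7 = 0x4  ←
slot signed 3b, MSB=1: 4 - 8 = -4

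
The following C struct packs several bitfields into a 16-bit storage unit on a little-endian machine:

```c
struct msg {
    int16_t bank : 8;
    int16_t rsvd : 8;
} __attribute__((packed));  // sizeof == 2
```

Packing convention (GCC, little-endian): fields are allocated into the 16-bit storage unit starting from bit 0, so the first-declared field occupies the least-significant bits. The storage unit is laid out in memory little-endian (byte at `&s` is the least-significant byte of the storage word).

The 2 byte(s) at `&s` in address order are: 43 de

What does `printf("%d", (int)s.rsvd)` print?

-34

[0]=0x43 [1]=0xde (little-endian) → word 0xde43
bank [0+:8] = (word>>0) & 0xff = 67
rsvd [8+:8] = (word>>8) & 0xff = 222  ←
rsvd signed 8b, MSB=1: 222 - 256 = -34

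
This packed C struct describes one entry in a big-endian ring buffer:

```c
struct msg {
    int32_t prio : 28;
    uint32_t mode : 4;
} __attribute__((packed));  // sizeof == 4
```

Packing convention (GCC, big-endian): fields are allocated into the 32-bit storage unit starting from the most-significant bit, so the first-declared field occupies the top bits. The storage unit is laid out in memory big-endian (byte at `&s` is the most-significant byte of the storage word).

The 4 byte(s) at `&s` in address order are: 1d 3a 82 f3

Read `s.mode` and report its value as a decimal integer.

[0]=0x1d [1]=0x3a [2]=0x82 [3]=0xf3 (big-endian) → word 0x1d3a82f3
prio:28 @ bit 4 → (0x1d3a82f3>>4)&0xfffffff = 0x1d3a82f
mode:4 @ bit 0 → (0x1d3a82f3>>0)&0xf = 0x3  ←

3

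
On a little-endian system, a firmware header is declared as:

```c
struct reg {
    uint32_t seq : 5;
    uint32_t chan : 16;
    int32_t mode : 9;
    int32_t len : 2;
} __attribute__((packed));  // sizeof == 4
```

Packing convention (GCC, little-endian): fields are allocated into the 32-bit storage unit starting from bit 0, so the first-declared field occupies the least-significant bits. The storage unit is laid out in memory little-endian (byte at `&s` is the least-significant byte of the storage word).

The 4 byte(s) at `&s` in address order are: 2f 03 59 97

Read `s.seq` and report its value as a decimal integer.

[0]=0x2f [1]=0x03 [2]=0x59 [3]=0x97 (little-endian) → word 0x9759032f
seq [0+:5] = (word>>0) & 0x1f = 15  ←
chan [5+:16] = (word>>5) & 0xffff = 51225
mode [21+:9] = (word>>21) & 0x1ff = 186
len [30+:2] = (word>>30) & 0x3 = 2

15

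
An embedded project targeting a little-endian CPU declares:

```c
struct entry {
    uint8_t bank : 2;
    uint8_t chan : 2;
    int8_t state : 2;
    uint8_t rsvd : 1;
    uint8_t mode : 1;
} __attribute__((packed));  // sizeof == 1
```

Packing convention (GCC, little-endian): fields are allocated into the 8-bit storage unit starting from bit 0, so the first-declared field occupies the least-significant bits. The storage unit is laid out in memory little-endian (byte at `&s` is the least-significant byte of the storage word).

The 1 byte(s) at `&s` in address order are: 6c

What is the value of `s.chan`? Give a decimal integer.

[0]=0x6c (little-endian) → word 0x6c
bank:2 @ bit 0 → (0x6c>>0)&0x3 = 0x0
chan:2 @ bit 2 → (0x6c>>2)&0x3 = 0x3  ←
state:2 @ bit 4 → (0x6c>>4)&0x3 = 0x2
rsvd:1 @ bit 6 → (0x6c>>6)&0x1 = 0x1
mode:1 @ bit 7 → (0x6c>>7)&0x1 = 0x0

3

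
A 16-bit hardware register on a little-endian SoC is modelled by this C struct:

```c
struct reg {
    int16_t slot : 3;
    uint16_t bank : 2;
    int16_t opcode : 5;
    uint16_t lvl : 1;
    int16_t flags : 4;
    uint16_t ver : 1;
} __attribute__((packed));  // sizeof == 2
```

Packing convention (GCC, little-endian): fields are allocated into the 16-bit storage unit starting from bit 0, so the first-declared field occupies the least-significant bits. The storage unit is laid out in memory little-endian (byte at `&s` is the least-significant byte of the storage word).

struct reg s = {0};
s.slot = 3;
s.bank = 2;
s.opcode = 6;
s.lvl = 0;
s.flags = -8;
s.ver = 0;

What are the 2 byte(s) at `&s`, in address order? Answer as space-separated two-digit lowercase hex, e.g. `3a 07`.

d3 40

slot:3 = 3 → 0x3 << 0 → word 0x0003
bank:2 = 2 → 0x2 << 3 → word 0x0013
opcode:5 = 6 → 0x6 << 5 → word 0x00d3
lvl:1 = 0 → 0x0 << 10 → word 0x00d3
flags:4 = -8 → 0x8 << 11 → word 0x40d3
ver:1 = 0 → 0x0 << 15 → word 0x40d3
word = 0x40d3 → little-endian bytes:
  [0]=0xd3  [1]=0x40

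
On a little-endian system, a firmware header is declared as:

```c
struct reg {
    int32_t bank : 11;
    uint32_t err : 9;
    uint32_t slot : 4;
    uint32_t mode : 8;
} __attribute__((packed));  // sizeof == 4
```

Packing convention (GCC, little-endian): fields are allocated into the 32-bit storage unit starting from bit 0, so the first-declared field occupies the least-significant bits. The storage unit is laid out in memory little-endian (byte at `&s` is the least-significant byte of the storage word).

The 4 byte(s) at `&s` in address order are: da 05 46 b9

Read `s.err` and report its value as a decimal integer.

[0]=0xda [1]=0x05 [2]=0x46 [3]=0xb9 (little-endian) → word 0xb94605da
bank [0+:11] = (word>>0) & 0x7ff = 1498
err [11+:9] = (word>>11) & 0x1ff = 192  ←
slot [20+:4] = (word>>20) & 0xf = 4
mode [24+:8] = (word>>24) & 0xff = 185

192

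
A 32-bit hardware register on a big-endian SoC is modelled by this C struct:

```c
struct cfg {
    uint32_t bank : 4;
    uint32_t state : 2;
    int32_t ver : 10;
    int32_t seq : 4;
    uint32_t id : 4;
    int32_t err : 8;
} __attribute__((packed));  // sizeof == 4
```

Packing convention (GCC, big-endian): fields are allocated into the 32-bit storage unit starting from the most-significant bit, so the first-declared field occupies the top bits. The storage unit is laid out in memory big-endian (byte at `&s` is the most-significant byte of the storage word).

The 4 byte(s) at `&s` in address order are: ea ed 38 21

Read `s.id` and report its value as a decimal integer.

8

[0]=0xea [1]=0xed [2]=0x38 [3]=0x21 (big-endian) → word 0xeaed3821
bank [28+:4] = (word>>28) & 0xf = 14
state [26+:2] = (word>>26) & 0x3 = 2
ver [16+:10] = (word>>16) & 0x3ff = 749
seq [12+:4] = (word>>12) & 0xf = 3
id [8+:4] = (word>>8) & 0xf = 8  ←
err [0+:8] = (word>>0) & 0xff = 33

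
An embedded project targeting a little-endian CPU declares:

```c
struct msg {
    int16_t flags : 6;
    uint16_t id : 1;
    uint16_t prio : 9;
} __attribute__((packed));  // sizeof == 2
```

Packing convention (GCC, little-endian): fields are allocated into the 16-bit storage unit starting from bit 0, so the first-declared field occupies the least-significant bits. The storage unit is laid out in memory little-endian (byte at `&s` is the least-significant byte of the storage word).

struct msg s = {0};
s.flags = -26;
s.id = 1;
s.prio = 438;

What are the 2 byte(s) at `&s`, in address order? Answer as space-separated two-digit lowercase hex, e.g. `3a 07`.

66 db

flags:6 = -26 → 0x26 << 0 → word 0x0026
id:1 = 1 → 0x1 << 6 → word 0x0066
prio:9 = 438 → 0x1b6 << 7 → word 0xdb66
word = 0xdb66 → little-endian bytes:
  [0]=0x66  [1]=0xdb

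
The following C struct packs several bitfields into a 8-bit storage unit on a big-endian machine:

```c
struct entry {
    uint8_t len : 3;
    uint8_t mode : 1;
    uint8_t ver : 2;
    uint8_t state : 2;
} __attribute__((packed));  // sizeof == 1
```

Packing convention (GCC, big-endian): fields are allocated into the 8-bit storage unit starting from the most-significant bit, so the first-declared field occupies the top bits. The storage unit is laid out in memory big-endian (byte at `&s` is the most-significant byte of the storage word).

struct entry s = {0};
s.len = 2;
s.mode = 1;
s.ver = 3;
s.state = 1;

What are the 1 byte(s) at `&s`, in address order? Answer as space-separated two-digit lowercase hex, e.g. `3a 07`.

5d

len:3 = 2 → 0x2 << 5 → word 0x40
mode:1 = 1 → 0x1 << 4 → word 0x50
ver:2 = 3 → 0x3 << 2 → word 0x5c
state:2 = 1 → 0x1 << 0 → word 0x5d
word = 0x5d → big-endian bytes:
  [0]=0x5d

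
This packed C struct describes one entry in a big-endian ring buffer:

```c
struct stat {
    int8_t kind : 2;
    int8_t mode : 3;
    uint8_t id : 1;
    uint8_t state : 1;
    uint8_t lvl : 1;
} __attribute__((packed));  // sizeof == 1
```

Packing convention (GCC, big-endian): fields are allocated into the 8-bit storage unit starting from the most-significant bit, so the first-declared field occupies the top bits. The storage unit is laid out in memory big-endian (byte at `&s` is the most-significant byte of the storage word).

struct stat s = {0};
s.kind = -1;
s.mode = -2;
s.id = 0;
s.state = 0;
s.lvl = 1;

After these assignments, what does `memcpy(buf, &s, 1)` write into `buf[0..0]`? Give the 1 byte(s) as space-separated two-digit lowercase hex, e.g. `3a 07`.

kind (2b) val=-1 bits=0x3 at bit 6: 0xc0
mode (3b) val=-2 bits=0x6 at bit 3: 0xf0
id (1b) val=0 bits=0x0 at bit 2: 0xf0
state (1b) val=0 bits=0x0 at bit 1: 0xf0
lvl (1b) val=1 bits=0x1 at bit 0: 0xf1
word = 0xf1 → big-endian bytes:
  [0]=0xf1

f1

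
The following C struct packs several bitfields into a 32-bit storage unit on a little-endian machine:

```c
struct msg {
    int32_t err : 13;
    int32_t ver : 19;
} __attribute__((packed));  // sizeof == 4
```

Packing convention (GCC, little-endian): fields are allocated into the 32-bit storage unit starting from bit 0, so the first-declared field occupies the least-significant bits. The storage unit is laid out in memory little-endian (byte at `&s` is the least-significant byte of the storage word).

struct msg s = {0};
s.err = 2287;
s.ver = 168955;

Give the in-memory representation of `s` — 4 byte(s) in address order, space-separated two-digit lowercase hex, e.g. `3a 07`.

ef 68 7f 52

err (13b) val=2287 bits=0x8ef at bit 0: 0x000008ef
ver (19b) val=168955 bits=0x293fb at bit 13: 0x527f68ef
word = 0x527f68ef → little-endian bytes:
  [0]=0xef  [1]=0x68  [2]=0x7f  [3]=0x52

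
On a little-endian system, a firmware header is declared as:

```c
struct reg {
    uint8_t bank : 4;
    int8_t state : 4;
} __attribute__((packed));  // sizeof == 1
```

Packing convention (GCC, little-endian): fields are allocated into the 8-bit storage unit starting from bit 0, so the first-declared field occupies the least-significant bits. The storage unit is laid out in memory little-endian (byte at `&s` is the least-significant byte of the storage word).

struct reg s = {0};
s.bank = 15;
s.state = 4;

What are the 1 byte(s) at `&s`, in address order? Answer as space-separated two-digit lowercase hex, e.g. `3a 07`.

bank:4 = 15 → 0xf << 0 → word 0x0f
state:4 = 4 → 0x4 << 4 → word 0x4f
word = 0x4f → little-endian bytes:
  [0]=0x4f

4f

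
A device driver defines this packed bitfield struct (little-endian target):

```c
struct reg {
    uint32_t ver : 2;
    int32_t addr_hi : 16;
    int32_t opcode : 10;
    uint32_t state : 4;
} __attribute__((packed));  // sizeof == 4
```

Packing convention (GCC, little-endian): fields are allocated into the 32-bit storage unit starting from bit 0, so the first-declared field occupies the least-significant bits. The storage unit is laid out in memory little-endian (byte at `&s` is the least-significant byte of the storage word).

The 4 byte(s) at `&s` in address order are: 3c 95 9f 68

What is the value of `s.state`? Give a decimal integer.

[0]=0x3c [1]=0x95 [2]=0x9f [3]=0x68 (little-endian) → word 0x689f953c
ver:2 @ bit 0 → (0x689f953c>>0)&0x3 = 0x0
addr_hi:16 @ bit 2 → (0x689f953c>>2)&0xffff = 0xe54f
opcode:10 @ bit 18 → (0x689f953c>>18)&0x3ff = 0x227
state:4 @ bit 28 → (0x689f953c>>28)&0xf = 0x6  ←

6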